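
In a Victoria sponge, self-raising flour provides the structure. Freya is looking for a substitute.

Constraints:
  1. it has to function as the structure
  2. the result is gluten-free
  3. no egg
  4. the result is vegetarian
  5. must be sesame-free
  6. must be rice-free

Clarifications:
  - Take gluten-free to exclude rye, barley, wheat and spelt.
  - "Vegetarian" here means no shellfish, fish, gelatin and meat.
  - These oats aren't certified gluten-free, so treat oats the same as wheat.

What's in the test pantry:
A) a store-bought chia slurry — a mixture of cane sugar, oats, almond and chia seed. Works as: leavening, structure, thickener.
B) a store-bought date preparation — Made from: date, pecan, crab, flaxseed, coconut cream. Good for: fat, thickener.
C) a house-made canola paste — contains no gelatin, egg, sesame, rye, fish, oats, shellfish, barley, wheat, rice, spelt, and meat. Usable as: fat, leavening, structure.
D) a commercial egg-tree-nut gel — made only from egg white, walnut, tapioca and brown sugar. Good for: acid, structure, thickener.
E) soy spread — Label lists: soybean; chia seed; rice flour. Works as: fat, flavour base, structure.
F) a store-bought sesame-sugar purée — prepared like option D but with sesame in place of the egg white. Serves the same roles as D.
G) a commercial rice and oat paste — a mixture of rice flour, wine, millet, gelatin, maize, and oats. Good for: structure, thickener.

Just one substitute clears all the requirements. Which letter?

C

A: has oats, so not gluten-free — no
B: not usable as a structure; has crab, so not vegetarian — out
C: works as a structure, no sesame, no rice — OK
D: has egg white, so not egg-free — out
E: has rice flour, so not rice-free — reject
F: has sesame, so not sesame-free — out
G: has oats, so not gluten-free; has gelatin, so not vegetarian (and 1 more) — no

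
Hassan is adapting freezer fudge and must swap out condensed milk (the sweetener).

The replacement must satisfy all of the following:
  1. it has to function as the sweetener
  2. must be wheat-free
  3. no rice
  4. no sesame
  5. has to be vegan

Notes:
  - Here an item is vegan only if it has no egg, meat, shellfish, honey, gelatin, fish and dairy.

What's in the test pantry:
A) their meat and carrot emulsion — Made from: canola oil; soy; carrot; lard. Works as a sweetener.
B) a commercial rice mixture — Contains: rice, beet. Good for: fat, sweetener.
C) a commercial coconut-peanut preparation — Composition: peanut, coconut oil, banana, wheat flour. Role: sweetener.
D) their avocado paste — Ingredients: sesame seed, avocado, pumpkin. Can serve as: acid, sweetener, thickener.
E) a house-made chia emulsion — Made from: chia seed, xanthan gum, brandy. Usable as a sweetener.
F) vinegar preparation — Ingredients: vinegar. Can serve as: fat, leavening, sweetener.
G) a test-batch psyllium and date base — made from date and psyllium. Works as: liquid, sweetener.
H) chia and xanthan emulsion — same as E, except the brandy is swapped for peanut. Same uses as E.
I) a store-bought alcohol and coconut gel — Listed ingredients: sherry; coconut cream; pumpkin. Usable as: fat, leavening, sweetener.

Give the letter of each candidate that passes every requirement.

E, F, G, H, I

A: has lard, so not vegan — no
B: has rice, so not rice-free — reject
C: has wheat flour, so not wheat-free — no
D: has sesame seed, so not sesame-free — no
E: every rule checks out — keep
F: works as a sweetener, no wheat, no sesame — valid
G: only date and psyllium; none excluded — OK
H: only peanut, chia seed and xanthan gum; none excluded — OK
I: works as a sweetener, no sesame, no wheat — OK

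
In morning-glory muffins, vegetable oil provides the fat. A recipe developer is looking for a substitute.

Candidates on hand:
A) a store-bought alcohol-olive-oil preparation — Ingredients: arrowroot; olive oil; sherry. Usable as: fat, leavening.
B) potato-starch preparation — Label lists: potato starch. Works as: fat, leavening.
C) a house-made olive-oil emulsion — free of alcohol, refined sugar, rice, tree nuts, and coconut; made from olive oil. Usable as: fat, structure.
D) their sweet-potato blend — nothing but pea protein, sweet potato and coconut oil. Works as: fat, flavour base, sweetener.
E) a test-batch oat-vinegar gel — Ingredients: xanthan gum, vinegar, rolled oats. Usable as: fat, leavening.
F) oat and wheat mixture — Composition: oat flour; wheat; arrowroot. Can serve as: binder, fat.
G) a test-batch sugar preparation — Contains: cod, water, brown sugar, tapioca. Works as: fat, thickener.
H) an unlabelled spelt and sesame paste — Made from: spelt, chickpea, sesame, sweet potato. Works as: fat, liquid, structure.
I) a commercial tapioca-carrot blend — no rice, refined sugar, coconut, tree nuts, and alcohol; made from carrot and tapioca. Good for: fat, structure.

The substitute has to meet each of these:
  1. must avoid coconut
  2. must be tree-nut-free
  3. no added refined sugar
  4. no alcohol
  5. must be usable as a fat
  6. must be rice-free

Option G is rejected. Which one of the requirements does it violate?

usable as a fat: satisfied
alcohol-free: satisfied
coconut-free: satisfied
no-added-sugar: has brown sugar — fails
rice-free: satisfied
tree-nut-free: satisfied

no-added-sugar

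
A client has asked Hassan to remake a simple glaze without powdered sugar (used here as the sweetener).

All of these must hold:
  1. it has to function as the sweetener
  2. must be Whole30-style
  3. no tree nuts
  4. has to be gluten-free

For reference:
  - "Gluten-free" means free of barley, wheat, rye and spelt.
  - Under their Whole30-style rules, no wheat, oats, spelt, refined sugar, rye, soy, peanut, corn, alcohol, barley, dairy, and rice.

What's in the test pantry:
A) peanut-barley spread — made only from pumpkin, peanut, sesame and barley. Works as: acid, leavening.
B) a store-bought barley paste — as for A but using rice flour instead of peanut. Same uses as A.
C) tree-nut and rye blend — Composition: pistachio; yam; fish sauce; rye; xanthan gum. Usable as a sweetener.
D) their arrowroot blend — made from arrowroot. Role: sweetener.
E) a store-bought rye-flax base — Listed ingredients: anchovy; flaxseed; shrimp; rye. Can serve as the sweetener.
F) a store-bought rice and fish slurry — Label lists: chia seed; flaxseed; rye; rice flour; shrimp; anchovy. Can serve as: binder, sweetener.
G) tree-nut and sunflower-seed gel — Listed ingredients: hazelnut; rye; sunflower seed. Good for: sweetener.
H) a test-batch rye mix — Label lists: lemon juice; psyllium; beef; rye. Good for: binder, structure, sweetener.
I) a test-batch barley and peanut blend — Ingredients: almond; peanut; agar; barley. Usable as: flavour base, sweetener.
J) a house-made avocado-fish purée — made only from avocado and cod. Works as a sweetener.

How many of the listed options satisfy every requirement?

2

A: not usable as a sweetener; has barley, so not gluten-free (and 1 more) — reject
B: not usable as a sweetener; has barley, so not gluten-free (and 1 more) — reject
C: has rye, so not gluten-free; has rye, so not Whole30-style (and 1 more) — reject
D: nothing on the exclusion list — OK
E: has rye, so not gluten-free; has rye, so not Whole30-style — out
F: has rye, so not gluten-free; has rice flour, so not Whole30-style — no
G: has rye, so not gluten-free; has rye, so not Whole30-style (and 1 more) — out
H: has rye, so not gluten-free; has rye, so not Whole30-style — out
I: has barley, so not gluten-free; has barley, so not Whole30-style (and 1 more) — out
J: nothing on the exclusion list — valid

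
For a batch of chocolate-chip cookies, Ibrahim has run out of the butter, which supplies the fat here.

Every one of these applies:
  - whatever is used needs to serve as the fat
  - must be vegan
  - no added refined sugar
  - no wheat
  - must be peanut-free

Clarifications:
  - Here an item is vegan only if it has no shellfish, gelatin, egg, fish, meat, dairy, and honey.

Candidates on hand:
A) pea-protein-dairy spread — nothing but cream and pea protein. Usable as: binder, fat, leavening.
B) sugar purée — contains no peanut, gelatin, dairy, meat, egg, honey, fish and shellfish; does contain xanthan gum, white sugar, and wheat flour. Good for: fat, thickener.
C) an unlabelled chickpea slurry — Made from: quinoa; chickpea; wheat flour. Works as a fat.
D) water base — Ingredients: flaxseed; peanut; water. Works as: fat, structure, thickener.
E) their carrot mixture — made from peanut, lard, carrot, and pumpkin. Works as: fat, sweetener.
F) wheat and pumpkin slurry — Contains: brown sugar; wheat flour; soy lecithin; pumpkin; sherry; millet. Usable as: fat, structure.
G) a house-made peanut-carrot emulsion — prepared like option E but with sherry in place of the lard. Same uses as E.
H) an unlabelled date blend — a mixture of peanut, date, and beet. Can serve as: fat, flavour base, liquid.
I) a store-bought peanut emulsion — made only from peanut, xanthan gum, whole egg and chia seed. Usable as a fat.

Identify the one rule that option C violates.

usable as a fat: satisfied
vegan: satisfied
no-added-sugar: satisfied
wheat-free: has wheat flour — fails
peanut-free: satisfied

wheat-free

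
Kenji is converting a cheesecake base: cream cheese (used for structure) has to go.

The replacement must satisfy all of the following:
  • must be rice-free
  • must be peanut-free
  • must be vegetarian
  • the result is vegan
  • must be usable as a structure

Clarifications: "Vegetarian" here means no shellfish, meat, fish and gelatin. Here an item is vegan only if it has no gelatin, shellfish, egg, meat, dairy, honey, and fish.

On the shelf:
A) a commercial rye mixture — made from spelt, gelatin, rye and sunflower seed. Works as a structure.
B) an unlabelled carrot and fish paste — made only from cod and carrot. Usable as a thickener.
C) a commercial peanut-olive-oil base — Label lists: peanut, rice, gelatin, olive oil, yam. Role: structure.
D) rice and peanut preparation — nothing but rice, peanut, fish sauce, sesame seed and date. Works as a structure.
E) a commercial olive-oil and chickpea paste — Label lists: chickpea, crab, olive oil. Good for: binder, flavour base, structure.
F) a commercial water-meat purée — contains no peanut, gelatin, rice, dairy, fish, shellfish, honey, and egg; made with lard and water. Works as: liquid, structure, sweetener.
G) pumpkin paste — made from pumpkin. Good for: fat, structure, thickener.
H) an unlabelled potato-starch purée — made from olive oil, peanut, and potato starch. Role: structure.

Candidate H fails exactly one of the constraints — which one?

peanut-free

usable as a structure: satisfied
vegetarian: satisfied
vegan: satisfied
peanut-free: has peanut — fails
rice-free: satisfied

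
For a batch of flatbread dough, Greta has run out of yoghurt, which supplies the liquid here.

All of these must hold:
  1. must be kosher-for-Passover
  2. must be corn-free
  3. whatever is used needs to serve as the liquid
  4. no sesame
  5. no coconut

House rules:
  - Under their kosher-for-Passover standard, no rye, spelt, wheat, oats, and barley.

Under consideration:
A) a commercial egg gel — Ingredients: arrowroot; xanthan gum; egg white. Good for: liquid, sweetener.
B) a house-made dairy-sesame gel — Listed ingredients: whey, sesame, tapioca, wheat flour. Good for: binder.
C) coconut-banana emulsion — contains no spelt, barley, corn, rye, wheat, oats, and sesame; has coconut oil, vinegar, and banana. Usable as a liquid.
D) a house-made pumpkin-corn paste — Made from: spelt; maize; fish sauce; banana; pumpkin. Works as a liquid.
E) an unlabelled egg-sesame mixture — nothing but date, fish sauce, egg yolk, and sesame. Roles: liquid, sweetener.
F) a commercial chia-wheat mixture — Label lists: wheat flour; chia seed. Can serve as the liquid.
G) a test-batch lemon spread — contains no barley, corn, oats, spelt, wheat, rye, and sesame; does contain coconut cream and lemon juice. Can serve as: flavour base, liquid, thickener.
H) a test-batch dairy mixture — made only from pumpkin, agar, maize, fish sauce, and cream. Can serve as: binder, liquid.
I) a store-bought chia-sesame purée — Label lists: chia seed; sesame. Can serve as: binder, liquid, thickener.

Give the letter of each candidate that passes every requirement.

A

A: kosher-for-Passover, no coconut — keep
B: not usable as a liquid; has wheat flour, so not kosher-for-Passover (and 1 more) — no
C: has coconut oil, so not coconut-free — reject
D: has spelt, so not kosher-for-Passover; has maize, so not corn-free — no
E: has sesame, so not sesame-free — reject
F: has wheat flour, so not kosher-for-Passover — out
G: has coconut cream, so not coconut-free — no
H: has maize, so not corn-free — out
I: has sesame, so not sesame-free — reject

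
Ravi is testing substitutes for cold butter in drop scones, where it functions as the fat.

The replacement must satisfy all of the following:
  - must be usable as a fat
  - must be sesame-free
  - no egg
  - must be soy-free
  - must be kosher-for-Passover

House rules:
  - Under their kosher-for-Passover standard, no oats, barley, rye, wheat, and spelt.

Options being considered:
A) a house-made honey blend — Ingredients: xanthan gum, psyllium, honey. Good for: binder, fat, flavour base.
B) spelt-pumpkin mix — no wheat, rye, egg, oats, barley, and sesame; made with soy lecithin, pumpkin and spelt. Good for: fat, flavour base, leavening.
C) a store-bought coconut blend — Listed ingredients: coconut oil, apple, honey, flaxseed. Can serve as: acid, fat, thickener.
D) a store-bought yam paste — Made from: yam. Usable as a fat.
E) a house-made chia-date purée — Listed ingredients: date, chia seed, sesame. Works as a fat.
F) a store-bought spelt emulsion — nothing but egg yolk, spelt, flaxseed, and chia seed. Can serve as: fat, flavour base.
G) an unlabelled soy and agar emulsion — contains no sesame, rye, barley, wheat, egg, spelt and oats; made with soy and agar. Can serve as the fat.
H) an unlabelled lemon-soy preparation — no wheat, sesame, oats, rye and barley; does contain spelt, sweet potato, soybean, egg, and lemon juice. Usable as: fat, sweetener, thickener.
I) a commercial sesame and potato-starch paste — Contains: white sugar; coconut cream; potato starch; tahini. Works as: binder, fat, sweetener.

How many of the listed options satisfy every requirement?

3

A: all constraints satisfied — valid
B: has spelt, so not kosher-for-Passover; has soy lecithin, so not soy-free — reject
C: every rule checks out — valid
D: no sesame, no soy — valid
E: has sesame, so not sesame-free — reject
F: has spelt, so not kosher-for-Passover; has egg yolk, so not egg-free — no
G: has soy, so not soy-free — reject
H: has spelt, so not kosher-for-Passover; has egg, so not egg-free (and 1 more) — no
I: has tahini, so not sesame-free — out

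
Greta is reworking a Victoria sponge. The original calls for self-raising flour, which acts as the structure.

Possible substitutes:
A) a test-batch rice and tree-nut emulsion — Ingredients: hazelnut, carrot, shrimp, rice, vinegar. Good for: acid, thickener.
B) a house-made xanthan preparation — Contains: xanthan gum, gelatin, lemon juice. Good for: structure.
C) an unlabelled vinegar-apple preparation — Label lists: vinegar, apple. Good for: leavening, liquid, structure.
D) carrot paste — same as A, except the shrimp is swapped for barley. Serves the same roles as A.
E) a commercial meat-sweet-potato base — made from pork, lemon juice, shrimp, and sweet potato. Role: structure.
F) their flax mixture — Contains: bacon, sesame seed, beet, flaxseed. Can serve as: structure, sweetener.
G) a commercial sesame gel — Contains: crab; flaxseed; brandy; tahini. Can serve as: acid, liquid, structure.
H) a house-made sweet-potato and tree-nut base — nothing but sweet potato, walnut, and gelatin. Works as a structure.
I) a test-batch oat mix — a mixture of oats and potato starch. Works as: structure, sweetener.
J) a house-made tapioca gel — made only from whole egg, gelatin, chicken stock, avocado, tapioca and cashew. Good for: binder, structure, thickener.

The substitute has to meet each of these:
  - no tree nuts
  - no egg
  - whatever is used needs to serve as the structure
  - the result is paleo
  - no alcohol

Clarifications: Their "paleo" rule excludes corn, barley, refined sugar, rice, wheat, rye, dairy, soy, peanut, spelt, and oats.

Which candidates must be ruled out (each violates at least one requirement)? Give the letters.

A: not usable as a structure; has rice, so not paleo (and 1 more) — reject
B: no egg, paleo — valid
C: only vinegar and apple; none excluded — OK
D: not usable as a structure; has barley, so not paleo (and 1 more) — reject
E: no tree nuts, paleo — keep
F: bacon and sesame seed etc. — none of it excluded — OK
G: has brandy, so not alcohol-free — no
H: has walnut, so not tree-nut-free — no
I: has oats, so not paleo — reject
J: has whole egg, so not egg-free; has cashew, so not tree-nut-free — no

A, D, G, H, I, J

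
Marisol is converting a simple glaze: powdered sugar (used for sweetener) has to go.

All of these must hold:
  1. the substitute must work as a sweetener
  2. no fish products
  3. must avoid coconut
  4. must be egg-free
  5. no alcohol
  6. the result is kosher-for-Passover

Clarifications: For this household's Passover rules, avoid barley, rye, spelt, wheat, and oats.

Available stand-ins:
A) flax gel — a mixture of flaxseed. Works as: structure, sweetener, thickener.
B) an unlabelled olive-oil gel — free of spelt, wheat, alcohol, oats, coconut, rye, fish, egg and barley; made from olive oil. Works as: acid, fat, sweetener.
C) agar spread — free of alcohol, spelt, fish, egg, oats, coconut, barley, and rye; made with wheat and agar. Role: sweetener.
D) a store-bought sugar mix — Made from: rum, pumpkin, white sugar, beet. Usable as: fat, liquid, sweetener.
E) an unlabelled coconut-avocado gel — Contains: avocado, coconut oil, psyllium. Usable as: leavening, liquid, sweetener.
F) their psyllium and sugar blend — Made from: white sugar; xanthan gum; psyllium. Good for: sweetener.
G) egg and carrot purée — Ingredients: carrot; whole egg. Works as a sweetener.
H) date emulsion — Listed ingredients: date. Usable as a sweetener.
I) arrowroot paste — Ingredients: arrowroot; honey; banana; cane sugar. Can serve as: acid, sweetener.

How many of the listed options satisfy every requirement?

5

A: all constraints satisfied — keep
B: no alcohol, kosher-for-Passover — keep
C: has wheat, so not kosher-for-Passover — out
D: has rum, so not alcohol-free — no
E: has coconut oil, so not coconut-free — no
F: every rule checks out — valid
G: has whole egg, so not egg-free — out
H: only date; none excluded — OK
I: works as a sweetener, no alcohol, kosher-for-Passover — OK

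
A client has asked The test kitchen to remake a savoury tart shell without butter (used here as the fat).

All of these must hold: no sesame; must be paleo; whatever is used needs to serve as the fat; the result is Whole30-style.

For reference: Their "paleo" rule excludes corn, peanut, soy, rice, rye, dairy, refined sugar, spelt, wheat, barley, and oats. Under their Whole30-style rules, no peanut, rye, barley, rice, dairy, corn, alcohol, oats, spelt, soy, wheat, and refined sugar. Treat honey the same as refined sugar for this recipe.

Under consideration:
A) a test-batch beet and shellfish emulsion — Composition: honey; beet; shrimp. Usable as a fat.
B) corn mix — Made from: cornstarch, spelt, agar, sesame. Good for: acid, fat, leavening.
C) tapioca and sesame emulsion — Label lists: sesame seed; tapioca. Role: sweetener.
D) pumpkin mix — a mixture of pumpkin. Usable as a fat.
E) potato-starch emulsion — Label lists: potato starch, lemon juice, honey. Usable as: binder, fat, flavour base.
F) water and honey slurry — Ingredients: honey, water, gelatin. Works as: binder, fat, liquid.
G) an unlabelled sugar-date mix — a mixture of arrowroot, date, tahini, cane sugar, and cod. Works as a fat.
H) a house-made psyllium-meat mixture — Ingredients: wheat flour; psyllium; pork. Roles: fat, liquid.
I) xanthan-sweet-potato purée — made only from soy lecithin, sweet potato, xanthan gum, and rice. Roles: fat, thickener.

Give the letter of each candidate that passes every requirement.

D

A: has honey, so not paleo; has honey, so not Whole30-style — no
B: has cornstarch, so not paleo; has cornstarch, so not Whole30-style (and 1 more) — reject
C: not usable as a fat; has sesame seed, so not sesame-free — out
D: every rule checks out — valid
E: has honey, so not paleo; has honey, so not Whole30-style — no
F: has honey, so not paleo; has honey, so not Whole30-style — no
G: has cane sugar, so not paleo; has cane sugar, so not Whole30-style (and 1 more) — reject
H: has wheat flour, so not paleo; has wheat flour, so not Whole30-style — no
I: has rice, so not paleo; has rice, so not Whole30-style — out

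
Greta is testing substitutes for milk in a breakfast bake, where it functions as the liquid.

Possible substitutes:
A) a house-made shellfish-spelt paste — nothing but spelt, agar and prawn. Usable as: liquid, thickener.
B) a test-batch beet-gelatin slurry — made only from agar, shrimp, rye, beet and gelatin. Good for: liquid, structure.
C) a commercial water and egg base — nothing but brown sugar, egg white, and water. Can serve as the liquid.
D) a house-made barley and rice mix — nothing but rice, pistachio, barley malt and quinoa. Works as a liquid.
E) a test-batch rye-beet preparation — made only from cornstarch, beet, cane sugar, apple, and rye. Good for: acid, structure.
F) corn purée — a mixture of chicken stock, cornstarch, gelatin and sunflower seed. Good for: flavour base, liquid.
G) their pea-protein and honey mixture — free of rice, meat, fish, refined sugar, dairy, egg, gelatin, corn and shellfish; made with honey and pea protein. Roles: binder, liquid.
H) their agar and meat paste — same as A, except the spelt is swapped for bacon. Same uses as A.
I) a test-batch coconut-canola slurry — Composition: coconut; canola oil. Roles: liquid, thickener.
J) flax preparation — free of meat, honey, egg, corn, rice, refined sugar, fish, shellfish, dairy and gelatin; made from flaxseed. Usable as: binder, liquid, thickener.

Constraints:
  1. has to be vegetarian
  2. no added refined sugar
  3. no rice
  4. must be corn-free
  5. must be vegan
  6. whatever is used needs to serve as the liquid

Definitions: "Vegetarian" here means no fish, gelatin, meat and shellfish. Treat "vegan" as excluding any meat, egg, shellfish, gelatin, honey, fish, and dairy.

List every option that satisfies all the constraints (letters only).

A: has prawn, so not vegetarian; has prawn, so not vegan — out
B: has gelatin, so not vegetarian; has gelatin, so not vegan — no
C: has egg white, so not vegan; has brown sugar, so not no-added-sugar — reject
D: has rice, so not rice-free — out
E: not usable as a liquid; has cane sugar, so not no-added-sugar (and 1 more) — no
F: has gelatin, so not vegetarian; has gelatin, so not vegan (and 1 more) — no
G: has honey, so not vegan — out
H: has bacon, so not vegetarian; has bacon, so not vegan — no
I: only coconut and canola oil; none excluded — OK
J: works as a liquid, vegan, no rice — valid

I, J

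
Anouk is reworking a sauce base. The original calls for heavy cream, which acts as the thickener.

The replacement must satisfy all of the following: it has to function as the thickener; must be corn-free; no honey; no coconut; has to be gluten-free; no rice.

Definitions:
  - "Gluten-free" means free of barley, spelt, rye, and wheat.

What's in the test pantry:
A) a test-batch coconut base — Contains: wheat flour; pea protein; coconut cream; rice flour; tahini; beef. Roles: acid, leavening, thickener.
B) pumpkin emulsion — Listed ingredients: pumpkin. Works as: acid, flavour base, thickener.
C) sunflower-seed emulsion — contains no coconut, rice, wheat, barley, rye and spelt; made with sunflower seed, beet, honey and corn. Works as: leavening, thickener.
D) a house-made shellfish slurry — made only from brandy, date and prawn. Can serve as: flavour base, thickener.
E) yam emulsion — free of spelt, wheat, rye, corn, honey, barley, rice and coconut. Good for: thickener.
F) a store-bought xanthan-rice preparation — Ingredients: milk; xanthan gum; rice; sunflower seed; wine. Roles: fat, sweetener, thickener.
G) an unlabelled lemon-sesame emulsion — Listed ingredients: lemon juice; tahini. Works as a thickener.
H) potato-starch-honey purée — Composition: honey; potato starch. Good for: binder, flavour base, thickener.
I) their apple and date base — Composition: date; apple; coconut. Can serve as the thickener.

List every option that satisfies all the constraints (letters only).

A: has wheat flour, so not gluten-free; has rice flour, so not rice-free (and 1 more) — reject
B: works as a thickener, no corn, gluten-free — keep
C: has corn, so not corn-free; has honey, so not honey-free — reject
D: no rice, no corn — OK
E: no corn, no coconut — OK
F: has rice, so not rice-free — no
G: no corn, no honey — OK
H: has honey, so not honey-free — no
I: has coconut, so not coconut-free — no

B, D, E, G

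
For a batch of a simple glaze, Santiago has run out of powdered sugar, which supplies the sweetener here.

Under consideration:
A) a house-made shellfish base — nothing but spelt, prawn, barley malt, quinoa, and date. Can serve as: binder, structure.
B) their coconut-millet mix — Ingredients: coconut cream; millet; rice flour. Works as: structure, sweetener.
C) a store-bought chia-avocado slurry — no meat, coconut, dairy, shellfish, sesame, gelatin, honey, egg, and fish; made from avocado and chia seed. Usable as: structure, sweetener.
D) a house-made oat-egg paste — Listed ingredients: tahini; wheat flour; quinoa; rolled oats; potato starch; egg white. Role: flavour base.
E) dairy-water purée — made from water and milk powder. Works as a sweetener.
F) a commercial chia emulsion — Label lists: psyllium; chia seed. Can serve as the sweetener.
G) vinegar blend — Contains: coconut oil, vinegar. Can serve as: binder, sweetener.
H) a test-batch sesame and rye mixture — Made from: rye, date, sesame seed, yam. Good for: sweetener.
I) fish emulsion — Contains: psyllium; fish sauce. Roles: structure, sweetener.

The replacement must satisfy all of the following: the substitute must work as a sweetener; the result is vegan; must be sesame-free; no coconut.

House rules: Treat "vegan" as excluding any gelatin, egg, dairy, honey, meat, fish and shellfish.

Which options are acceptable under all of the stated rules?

C, F

A: not usable as a sweetener; has prawn, so not vegan — reject
B: has coconut cream, so not coconut-free — out
C: no coconut, vegan — valid
D: not usable as a sweetener; has egg white, so not vegan (and 1 more) — no
E: has milk powder, so not vegan — no
F: nothing on the exclusion list — keep
G: has coconut oil, so not coconut-free — reject
H: has sesame seed, so not sesame-free — no
I: has fish sauce, so not vegan — out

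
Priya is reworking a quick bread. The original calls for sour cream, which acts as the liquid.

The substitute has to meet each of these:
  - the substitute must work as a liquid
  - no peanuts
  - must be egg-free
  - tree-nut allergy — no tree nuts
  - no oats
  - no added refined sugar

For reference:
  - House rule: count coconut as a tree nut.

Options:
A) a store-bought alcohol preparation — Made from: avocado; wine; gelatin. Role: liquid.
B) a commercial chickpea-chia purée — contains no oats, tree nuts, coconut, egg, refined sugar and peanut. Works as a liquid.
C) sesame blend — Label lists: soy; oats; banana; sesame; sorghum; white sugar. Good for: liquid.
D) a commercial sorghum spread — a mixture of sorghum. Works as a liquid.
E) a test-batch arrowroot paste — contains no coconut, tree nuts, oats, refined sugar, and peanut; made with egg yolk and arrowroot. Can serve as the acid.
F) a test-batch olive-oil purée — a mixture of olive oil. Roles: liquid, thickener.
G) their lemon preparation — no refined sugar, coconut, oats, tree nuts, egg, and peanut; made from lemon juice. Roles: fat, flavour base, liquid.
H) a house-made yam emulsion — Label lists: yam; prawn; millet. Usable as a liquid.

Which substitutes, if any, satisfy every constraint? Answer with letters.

A, B, D, F, G, H

A: no peanut, tree-nut-free — keep
B: works as a liquid, no refined sugar, no oats — keep
C: has oats, so not oat-free; has white sugar, so not no-added-sugar — no
D: all constraints satisfied — valid
E: not usable as a liquid; has egg yolk, so not egg-free — out
F: no peanut, no refined sugar — valid
G: nothing on the exclusion list — OK
H: no refined sugar, no oats — keep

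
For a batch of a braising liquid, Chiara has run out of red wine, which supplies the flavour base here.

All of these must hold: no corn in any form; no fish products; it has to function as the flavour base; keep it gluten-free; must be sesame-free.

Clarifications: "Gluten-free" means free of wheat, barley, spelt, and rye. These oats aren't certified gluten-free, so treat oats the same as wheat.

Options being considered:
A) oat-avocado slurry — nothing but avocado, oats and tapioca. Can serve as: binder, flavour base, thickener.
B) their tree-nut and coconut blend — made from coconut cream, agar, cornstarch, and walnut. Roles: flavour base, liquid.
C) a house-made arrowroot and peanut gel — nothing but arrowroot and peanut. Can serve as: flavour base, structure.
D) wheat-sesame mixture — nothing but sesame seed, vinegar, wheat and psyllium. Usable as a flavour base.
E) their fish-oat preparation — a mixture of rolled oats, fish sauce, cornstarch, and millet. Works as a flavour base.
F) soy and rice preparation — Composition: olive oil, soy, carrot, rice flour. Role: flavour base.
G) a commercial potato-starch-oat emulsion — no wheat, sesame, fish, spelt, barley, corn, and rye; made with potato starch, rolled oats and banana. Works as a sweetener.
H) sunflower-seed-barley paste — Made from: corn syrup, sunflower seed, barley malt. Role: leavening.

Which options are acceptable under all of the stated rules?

C, F

A: has oats, so not gluten-free — no
B: has cornstarch, so not corn-free — reject
C: only peanut and arrowroot; none excluded — OK
D: has wheat, so not gluten-free; has sesame seed, so not sesame-free — out
E: has rolled oats, so not gluten-free; has cornstarch, so not corn-free (and 1 more) — out
F: works as a flavour base, no sesame, no fish — valid
G: not usable as a flavour base; has rolled oats, so not gluten-free — no
H: not usable as a flavour base; has barley malt, so not gluten-free (and 1 more) — no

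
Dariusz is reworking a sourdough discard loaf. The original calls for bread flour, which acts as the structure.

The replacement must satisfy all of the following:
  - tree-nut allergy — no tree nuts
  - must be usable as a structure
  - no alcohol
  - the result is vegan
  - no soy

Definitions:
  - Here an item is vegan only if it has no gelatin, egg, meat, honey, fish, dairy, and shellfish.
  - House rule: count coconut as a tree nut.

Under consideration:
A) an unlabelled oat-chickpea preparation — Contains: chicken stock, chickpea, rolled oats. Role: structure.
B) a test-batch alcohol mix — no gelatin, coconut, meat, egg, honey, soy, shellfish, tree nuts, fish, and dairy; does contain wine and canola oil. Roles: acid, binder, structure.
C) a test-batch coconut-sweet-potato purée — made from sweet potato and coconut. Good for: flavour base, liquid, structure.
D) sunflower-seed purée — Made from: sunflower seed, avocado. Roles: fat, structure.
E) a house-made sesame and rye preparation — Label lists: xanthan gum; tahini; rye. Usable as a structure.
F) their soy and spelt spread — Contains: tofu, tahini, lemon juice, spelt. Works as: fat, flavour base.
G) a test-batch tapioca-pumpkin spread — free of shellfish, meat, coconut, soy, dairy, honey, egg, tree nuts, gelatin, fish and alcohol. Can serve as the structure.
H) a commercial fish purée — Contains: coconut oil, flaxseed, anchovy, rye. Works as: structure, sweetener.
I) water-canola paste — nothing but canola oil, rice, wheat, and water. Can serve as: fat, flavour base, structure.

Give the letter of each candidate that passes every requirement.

D, E, G, I

A: has chicken stock, so not vegan — no
B: has wine, so not alcohol-free — no
C: has coconut, so not tree-nut-free — reject
D: tree-nut-free, no soy — valid
E: tree-nut-free, vegan — OK
F: not usable as a structure; has tofu, so not soy-free — no
G: all constraints satisfied — valid
H: has anchovy, so not vegan; has coconut oil, so not tree-nut-free — reject
I: tree-nut-free, vegan — keep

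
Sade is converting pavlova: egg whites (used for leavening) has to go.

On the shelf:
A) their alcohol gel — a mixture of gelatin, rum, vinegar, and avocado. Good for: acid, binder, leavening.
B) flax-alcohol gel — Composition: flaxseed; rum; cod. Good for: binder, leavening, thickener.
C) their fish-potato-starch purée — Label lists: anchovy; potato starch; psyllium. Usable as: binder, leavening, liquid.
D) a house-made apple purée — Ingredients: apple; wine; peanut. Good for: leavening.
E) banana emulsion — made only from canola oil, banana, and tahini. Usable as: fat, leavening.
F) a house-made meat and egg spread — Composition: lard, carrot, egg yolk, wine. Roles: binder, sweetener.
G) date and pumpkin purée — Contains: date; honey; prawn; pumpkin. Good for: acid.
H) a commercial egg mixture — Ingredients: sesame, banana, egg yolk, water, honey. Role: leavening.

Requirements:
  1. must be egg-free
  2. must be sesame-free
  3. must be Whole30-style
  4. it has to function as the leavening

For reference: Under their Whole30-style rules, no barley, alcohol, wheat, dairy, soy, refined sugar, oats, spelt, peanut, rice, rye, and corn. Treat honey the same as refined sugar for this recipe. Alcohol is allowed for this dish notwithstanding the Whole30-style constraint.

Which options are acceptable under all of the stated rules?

A, B, C

A: alcohol is permitted under the Whole30-style carve-out; nothing else excluded — keep
B: alcohol is permitted under the Whole30-style carve-out; nothing else excluded — keep
C: no egg, Whole30-style — valid
D: has peanut, so not Whole30-style — out
E: has tahini, so not sesame-free — no
F: not usable as a leavening; has egg yolk, so not egg-free — no
G: not usable as a leavening; has honey, so not Whole30-style — no
H: has honey, so not Whole30-style; has sesame, so not sesame-free (and 1 more) — reject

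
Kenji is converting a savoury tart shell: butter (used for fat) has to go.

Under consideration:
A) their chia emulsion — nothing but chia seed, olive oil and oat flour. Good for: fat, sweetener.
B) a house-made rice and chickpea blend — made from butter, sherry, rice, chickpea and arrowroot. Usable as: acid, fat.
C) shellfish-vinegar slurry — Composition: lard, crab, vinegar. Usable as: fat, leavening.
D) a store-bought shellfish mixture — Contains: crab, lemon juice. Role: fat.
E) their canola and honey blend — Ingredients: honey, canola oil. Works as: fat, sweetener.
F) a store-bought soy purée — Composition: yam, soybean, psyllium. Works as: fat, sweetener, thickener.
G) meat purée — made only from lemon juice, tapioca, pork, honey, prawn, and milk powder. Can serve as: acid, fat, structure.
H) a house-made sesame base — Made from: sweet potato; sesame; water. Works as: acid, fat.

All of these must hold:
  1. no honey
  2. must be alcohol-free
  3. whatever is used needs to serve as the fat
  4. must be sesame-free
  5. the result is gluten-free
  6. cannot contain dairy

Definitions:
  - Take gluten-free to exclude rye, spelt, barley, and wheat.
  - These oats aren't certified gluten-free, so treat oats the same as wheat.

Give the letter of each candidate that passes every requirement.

C, D, F

A: has oat flour, so not gluten-free — no
B: has sherry, so not alcohol-free; has butter, so not dairy-free — no
C: only lard, crab and vinegar; none excluded — OK
D: all constraints satisfied — OK
E: has honey, so not honey-free — reject
F: only soybean, yam and psyllium; none excluded — keep
G: has honey, so not honey-free; has milk powder, so not dairy-free — reject
H: has sesame, so not sesame-free — reject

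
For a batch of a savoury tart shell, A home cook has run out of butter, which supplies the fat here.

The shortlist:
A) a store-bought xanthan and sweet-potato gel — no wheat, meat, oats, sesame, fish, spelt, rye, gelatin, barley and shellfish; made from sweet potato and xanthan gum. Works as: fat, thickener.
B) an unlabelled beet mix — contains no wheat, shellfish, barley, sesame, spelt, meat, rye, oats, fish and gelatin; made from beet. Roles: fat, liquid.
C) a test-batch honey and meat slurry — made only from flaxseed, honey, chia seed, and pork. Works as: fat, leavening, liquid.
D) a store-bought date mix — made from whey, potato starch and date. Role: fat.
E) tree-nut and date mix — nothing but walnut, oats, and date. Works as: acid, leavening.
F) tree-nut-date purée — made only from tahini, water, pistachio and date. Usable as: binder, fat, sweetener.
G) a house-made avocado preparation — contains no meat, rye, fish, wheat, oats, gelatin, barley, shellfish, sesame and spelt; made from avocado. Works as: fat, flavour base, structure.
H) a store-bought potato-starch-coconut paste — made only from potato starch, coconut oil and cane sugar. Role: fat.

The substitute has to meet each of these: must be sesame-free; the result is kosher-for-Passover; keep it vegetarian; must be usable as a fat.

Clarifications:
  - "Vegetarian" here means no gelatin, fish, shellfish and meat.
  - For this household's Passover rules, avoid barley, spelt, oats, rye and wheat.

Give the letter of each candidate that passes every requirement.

A, B, D, G, H

A: no sesame, kosher-for-Passover — valid
B: works as a fat, no sesame, vegetarian — keep
C: has pork, so not vegetarian — no
D: kosher-for-Passover, no sesame — OK
E: not usable as a fat; has oats, so not kosher-for-Passover — out
F: has tahini, so not sesame-free — no
G: works as a fat, vegetarian, no sesame — OK
H: kosher-for-Passover, no sesame — valid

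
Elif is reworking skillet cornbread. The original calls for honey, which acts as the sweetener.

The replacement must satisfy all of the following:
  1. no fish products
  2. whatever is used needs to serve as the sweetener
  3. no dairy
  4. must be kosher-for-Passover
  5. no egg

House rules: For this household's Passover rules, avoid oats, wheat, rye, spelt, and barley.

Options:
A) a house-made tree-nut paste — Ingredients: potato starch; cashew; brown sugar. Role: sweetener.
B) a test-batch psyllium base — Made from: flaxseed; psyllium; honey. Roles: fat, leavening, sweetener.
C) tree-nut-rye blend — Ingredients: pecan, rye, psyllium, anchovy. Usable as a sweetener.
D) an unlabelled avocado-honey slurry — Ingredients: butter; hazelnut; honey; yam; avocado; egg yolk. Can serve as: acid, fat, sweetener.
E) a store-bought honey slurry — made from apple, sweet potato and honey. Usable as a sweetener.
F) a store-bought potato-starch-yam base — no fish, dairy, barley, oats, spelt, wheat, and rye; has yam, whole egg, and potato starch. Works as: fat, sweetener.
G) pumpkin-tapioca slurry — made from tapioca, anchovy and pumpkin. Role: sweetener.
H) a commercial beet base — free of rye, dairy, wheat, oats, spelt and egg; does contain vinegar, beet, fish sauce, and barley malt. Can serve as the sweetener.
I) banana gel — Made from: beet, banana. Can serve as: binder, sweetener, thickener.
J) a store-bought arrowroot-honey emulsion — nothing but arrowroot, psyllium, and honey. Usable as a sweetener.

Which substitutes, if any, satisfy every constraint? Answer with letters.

A, B, E, I, J

A: only brown sugar, cashew, and potato starch; none excluded — OK
B: only honey, psyllium and flaxseed; none excluded — valid
C: has rye, so not kosher-for-Passover; has anchovy, so not fish-free — out
D: has butter, so not dairy-free; has egg yolk, so not egg-free — out
E: works as a sweetener, no egg, kosher-for-Passover — OK
F: has whole egg, so not egg-free — reject
G: has anchovy, so not fish-free — reject
H: has barley malt, so not kosher-for-Passover; has fish sauce, so not fish-free — no
I: only banana and beet; none excluded — keep
J: only honey, psyllium and arrowroot; none excluded — keep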